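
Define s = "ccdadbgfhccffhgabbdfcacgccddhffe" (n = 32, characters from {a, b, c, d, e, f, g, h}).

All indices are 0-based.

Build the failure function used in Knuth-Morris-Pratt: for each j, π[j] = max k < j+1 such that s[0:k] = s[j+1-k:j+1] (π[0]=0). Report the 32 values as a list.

[0, 1, 0, 0, 0, 0, 0, 0, 0, 1, 2, 0, 0, 0, 0, 0, 0, 0, 0, 0, 1, 0, 1, 0, 1, 2, 3, 0, 0, 0, 0, 0]

π[0] = 0
j=1 s[j]='c': π[1]=1 (border 'c')
j=2 s[j]='d': k: 1→0; π[2]=0 (border '')
j=3 s[j]='a': π[3]=0 (border '')
j=4 s[j]='d': π[4]=0 (border '')
j=5 s[j]='b': π[5]=0 (border '')
j=6 s[j]='g': π[6]=0 (border '')
j=7 s[j]='f': π[7]=0 (border '')
j=8 s[j]='h': π[8]=0 (border '')
j=9 s[j]='c': π[9]=1 (border 'c')
j=10 s[j]='c': π[10]=2 (border 'cc')
j=11 s[j]='f': k: 2→1→0; π[11]=0 (border '')
j=12 s[j]='f': π[12]=0 (border '')
j=13 s[j]='h': π[13]=0 (border '')
j=14 s[j]='g': π[14]=0 (border '')
j=15 s[j]='a': π[15]=0 (border '')
j=16 s[j]='b': π[16]=0 (border '')
j=17 s[j]='b': π[17]=0 (border '')
j=18 s[j]='d': π[18]=0 (border '')
j=19 s[j]='f': π[19]=0 (border '')
j=20 s[j]='c': π[20]=1 (border 'c')
j=21 s[j]='a': k: 1→0; π[21]=0 (border '')
j=22 s[j]='c': π[22]=1 (border 'c')
j=23 s[j]='g': k: 1→0; π[23]=0 (border '')
j=24 s[j]='c': π[24]=1 (border 'c')
j=25 s[j]='c': π[25]=2 (border 'cc')
j=26 s[j]='d': π[26]=3 (border 'ccd')
j=27 s[j]='d': k: 3→0; π[27]=0 (border '')
j=28 s[j]='h': π[28]=0 (border '')
j=29 s[j]='f': π[29]=0 (border '')
j=30 s[j]='f': π[30]=0 (border '')
j=31 s[j]='e': π[31]=0 (border '')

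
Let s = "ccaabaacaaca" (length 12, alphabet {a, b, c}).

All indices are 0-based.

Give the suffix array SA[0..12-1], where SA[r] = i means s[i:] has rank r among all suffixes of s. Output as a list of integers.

[11, 2, 8, 5, 3, 9, 6, 4, 10, 1, 7, 0]

rank | idx | suffix
   0 |  11 | a
   1 |   2 | aabaacaaca
   2 |   8 | aaca
   3 |   5 | aacaaca
   4 |   3 | abaacaaca
   5 |   9 | aca
   6 |   6 | acaaca
   7 |   4 | baacaaca
   8 |  10 | ca
   9 |   1 | caabaacaaca
  10 |   7 | caaca
  11 |   0 | ccaabaacaaca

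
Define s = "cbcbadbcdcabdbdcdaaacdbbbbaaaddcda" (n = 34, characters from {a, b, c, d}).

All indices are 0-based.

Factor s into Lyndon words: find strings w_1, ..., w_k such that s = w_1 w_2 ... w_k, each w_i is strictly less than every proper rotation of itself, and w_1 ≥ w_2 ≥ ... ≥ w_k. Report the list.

emit factor 1: 'c' (i=0, period=1)
emit factor 2: 'bc' (i=1, period=2)
emit factor 3: 'b' (i=3, period=1)
emit factor 4: 'adbcdc' (i=4, period=6)
emit factor 5: 'abdbdcd' (i=10, period=7)
emit factor 6: 'aaacdbbbbaaaddcd' (i=17, period=16)
emit factor 7: 'a' (i=33, period=1)

["c", "bc", "b", "adbcdc", "abdbdcd", "aaacdbbbbaaaddcd", "a"]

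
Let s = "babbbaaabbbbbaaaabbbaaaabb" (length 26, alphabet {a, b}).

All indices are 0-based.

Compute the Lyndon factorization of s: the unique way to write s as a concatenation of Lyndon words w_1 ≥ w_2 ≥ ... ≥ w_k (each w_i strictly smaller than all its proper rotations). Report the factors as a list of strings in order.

["b", "abbb", "aaabbbbb", "aaaabbb", "aaaabb"]

emit factor 1: 'b' (i=0, period=1)
emit factor 2: 'abbb' (i=1, period=4)
emit factor 3: 'aaabbbbb' (i=5, period=8)
emit factor 4: 'aaaabbb' (i=13, period=7)
emit factor 5: 'aaaabb' (i=20, period=6)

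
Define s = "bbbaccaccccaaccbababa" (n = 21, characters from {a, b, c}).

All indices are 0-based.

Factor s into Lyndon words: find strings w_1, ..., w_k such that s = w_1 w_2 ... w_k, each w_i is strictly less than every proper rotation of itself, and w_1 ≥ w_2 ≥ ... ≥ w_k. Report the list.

["b", "b", "b", "accacccc", "aaccbabab", "a"]

emit factor 1: 'b' (i=0, period=1)
emit factor 2: 'b' (i=1, period=1)
emit factor 3: 'b' (i=2, period=1)
emit factor 4: 'accacccc' (i=3, period=8)
emit factor 5: 'aaccbabab' (i=11, period=9)
emit factor 6: 'a' (i=20, period=1)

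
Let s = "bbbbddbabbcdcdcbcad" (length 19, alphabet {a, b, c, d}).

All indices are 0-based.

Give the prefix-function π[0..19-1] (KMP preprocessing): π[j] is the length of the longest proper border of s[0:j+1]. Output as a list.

[0, 1, 2, 3, 0, 0, 1, 0, 1, 2, 0, 0, 0, 0, 0, 1, 0, 0, 0]

π[0] = 0
j=1 s[j]='b': π[1]=1 (border 'b')
j=2 s[j]='b': π[2]=2 (border 'bb')
j=3 s[j]='b': π[3]=3 (border 'bbb')
j=4 s[j]='d': k: 3→2→1→0; π[4]=0 (border '')
j=5 s[j]='d': π[5]=0 (border '')
j=6 s[j]='b': π[6]=1 (border 'b')
j=7 s[j]='a': k: 1→0; π[7]=0 (border '')
j=8 s[j]='b': π[8]=1 (border 'b')
j=9 s[j]='b': π[9]=2 (border 'bb')
j=10 s[j]='c': k: 2→1→0; π[10]=0 (border '')
j=11 s[j]='d': π[11]=0 (border '')
j=12 s[j]='c': π[12]=0 (border '')
j=13 s[j]='d': π[13]=0 (border '')
j=14 s[j]='c': π[14]=0 (border '')
j=15 s[j]='b': π[15]=1 (border 'b')
j=16 s[j]='c': k: 1→0; π[16]=0 (border '')
j=17 s[j]='a': π[17]=0 (border '')
j=18 s[j]='d': π[18]=0 (border '')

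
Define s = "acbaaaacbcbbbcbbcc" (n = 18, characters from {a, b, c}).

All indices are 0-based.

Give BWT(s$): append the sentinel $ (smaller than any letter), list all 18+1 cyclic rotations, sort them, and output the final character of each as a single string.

rank  rotation             last
    0  $acbaaaacbcbbbcbbcc  c
    1  aaaacbcbbbcbbcc$acb  b
    2  aaacbcbbbcbbcc$acba  a
    3  aacbcbbbcbbcc$acbaa  a
    4  acbaaaacbcbbbcbbcc$  $
    5  acbcbbbcbbcc$acbaaa  a
    6  baaaacbcbbbcbbcc$ac  c
    7  bbbcbbcc$acbaaaacbc  c
    8  bbcbbcc$acbaaaacbcb  b
    9  bbcc$acbaaaacbcbbbc  c
   10  bcbbbcbbcc$acbaaaac  c
   11  bcbbcc$acbaaaacbcbb  b
   12  bcc$acbaaaacbcbbbcb  b
   13  c$acbaaaacbcbbbcbbc  c
   14  cbaaaacbcbbbcbbcc$a  a
   15  cbbbcbbcc$acbaaaacb  b
   16  cbbcc$acbaaaacbcbbb  b
   17  cbcbbbcbbcc$acbaaaa  a
   18  cc$acbaaaacbcbbbcbb  b

cbaa$accbccbbcabbab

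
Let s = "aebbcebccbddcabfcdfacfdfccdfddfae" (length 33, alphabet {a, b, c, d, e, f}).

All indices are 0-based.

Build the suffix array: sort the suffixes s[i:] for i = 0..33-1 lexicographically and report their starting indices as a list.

[13, 19, 31, 0, 2, 6, 3, 9, 14, 12, 8, 7, 24, 16, 25, 4, 20, 11, 10, 28, 17, 29, 22, 26, 32, 1, 5, 18, 30, 23, 15, 27, 21]

rank | idx | suffix
   0 |  13 | abfcdfacfdfccdfddfae
   1 |  19 | acfdfccdfddfae
   2 |  31 | ae
   3 |   0 | aebbcebccbddcabfcdfacfdfccdfddfae
   4 |   2 | bbcebccbddcabfcdfacfdfccdfddfae
   5 |   6 | bccbddcabfcdfacfdfccdfddfae
   6 |   3 | bcebccbddcabfcdfacfdfccdfddfae
   7 |   9 | bddcabfcdfacfdfccdfddfae
   8 |  14 | bfcdfacfdfccdfddfae
   9 |  12 | cabfcdfacfdfccdfddfae
  10 |   8 | cbddcabfcdfacfdfccdfddfae
  11 |   7 | ccbddcabfcdfacfdfccdfddfae
  12 |  24 | ccdfddfae
  13 |  16 | cdfacfdfccdfddfae
  14 |  25 | cdfddfae
  15 |   4 | cebccbddcabfcdfacfdfccdfddfae
  16 |  20 | cfdfccdfddfae
  17 |  11 | dcabfcdfacfdfccdfddfae
  18 |  10 | ddcabfcdfacfdfccdfddfae
  19 |  28 | ddfae
  20 |  17 | dfacfdfccdfddfae
  21 |  29 | dfae
  22 |  22 | dfccdfddfae
  23 |  26 | dfddfae
  24 |  32 | e
  25 |   1 | ebbcebccbddcabfcdfacfdfccdfddfae
  26 |   5 | ebccbddcabfcdfacfdfccdfddfae
  27 |  18 | facfdfccdfddfae
  28 |  30 | fae
  29 |  23 | fccdfddfae
  30 |  15 | fcdfacfdfccdfddfae
  31 |  27 | fddfae
  32 |  21 | fdfccdfddfae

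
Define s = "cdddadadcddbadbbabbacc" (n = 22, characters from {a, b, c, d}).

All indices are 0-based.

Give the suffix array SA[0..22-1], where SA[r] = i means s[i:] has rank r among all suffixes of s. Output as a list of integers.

rank | idx | suffix
   0 |  16 | abbacc
   1 |  19 | acc
   2 |   4 | adadcddbadbbabbacc
   3 |  12 | adbbabbacc
   4 |   6 | adcddbadbbabbacc
   5 |  15 | babbacc
   6 |  18 | bacc
   7 |  11 | badbbabbacc
   8 |  14 | bbabbacc
   9 |  17 | bbacc
  10 |  21 | c
  11 |  20 | cc
  12 |   8 | cddbadbbabbacc
  13 |   0 | cdddadadcddbadbbabbacc
  14 |   3 | dadadcddbadbbabbacc
  15 |   5 | dadcddbadbbabbacc
  16 |  10 | dbadbbabbacc
  17 |  13 | dbbabbacc
  18 |   7 | dcddbadbbabbacc
  19 |   2 | ddadadcddbadbbabbacc
  20 |   9 | ddbadbbabbacc
  21 |   1 | dddadadcddbadbbabbacc

[16, 19, 4, 12, 6, 15, 18, 11, 14, 17, 21, 20, 8, 0, 3, 5, 10, 13, 7, 2, 9, 1]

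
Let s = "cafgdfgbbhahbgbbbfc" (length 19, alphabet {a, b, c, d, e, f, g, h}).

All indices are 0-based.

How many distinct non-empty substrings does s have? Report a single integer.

173

sorted suffixes:
  #0 SA[0]=1  'afgdfgbbhahbgbbbfc'
  #1 SA[1]=10  'ahbgbbbfc'
  #2 SA[2]=14  'bbbfc'
  #3 SA[3]=15  'bbfc'
  #4 SA[4]=7  'bbhahbgbbbfc'
  #5 SA[5]=16  'bfc'
  #6 SA[6]=12  'bgbbbfc'
  #7 SA[7]=8  'bhahbgbbbfc'
  #8 SA[8]=18  'c'
  #9 SA[9]=0  'cafgdfgbbhahbgbbbfc'
  #10 SA[10]=4  'dfgbbhahbgbbbfc'
  #11 SA[11]=17  'fc'
  #12 SA[12]=5  'fgbbhahbgbbbfc'
  #13 SA[13]=2  'fgdfgbbhahbgbbbfc'
  #14 SA[14]=13  'gbbbfc'
  #15 SA[15]=6  'gbbhahbgbbbfc'
  #16 SA[16]=3  'gdfgbbhahbgbbbfc'
  #17 SA[17]=9  'hahbgbbbfc'
  #18 SA[18]=11  'hbgbbbfc'

SA = [1, 10, 14, 15, 7, 16, 12, 8, 18, 0, 4, 17, 5, 2, 13, 6, 3, 9, 11]
rank  pair      lcp
   1  s[1:],s[10:]  1  'a'
   2  s[10:],s[14:]  0  ''
   3  s[14:],s[15:]  2  'bb'
   4  s[15:],s[7:]  2  'bb'
   5  s[7:],s[16:]  1  'b'
   6  s[16:],s[12:]  1  'b'
   7  s[12:],s[8:]  1  'b'
   8  s[8:],s[18:]  0  ''
   9  s[18:],s[0:]  1  'c'
  10  s[0:],s[4:]  0  ''
  11  s[4:],s[17:]  0  ''
  12  s[17:],s[5:]  1  'f'
  13  s[5:],s[2:]  2  'fg'
  14  s[2:],s[13:]  0  ''
  15  s[13:],s[6:]  3  'gbb'
  16  s[6:],s[3:]  1  'g'
  17  s[3:],s[9:]  0  ''
  18  s[9:],s[11:]  1  'h'

n(n+1)/2 = 19·20/2 = 190
Σ LCP = 0 + 1 + 0 + 2 + 2 + 1 + 1 + 1 + 0 + 1 + 0 + 0 + 1 + 2 + 0 + 3 + 1 + 0 + 1 = 17
distinct = 190 − 17 = 173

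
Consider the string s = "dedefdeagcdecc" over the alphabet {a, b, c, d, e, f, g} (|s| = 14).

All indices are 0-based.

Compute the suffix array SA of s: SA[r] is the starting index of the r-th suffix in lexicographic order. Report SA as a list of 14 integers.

[7, 13, 12, 9, 5, 10, 0, 2, 6, 11, 1, 3, 4, 8]

rank→(start, suffix):
  0 → (7, 'agcdecc')
  1 → (13, 'c')
  2 → (12, 'cc')
  3 → (9, 'cdecc')
  4 → (5, 'deagcdecc')
  5 → (10, 'decc')
  6 → (0, 'dedefdeagcdecc')
  7 → (2, 'defdeagcdecc')
  8 → (6, 'eagcdecc')
  9 → (11, 'ecc')
  10 → (1, 'edefdeagcdecc')
  11 → (3, 'efdeagcdecc')
  12 → (4, 'fdeagcdecc')
  13 → (8, 'gcdecc')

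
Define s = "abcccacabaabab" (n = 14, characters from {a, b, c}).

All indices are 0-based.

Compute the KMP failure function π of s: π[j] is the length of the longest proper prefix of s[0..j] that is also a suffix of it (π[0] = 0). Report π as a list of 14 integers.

[0, 0, 0, 0, 0, 1, 0, 1, 2, 1, 1, 2, 1, 2]

π[0] = 0
j=1 s[j]='b': π[1]=0 (border '')
j=2 s[j]='c': π[2]=0 (border '')
j=3 s[j]='c': π[3]=0 (border '')
j=4 s[j]='c': π[4]=0 (border '')
j=5 s[j]='a': π[5]=1 (border 'a')
j=6 s[j]='c': k: 1→0; π[6]=0 (border '')
j=7 s[j]='a': π[7]=1 (border 'a')
j=8 s[j]='b': π[8]=2 (border 'ab')
j=9 s[j]='a': k: 2→0; π[9]=1 (border 'a')
j=10 s[j]='a': k: 1→0; π[10]=1 (border 'a')
j=11 s[j]='b': π[11]=2 (border 'ab')
j=12 s[j]='a': k: 2→0; π[12]=1 (border 'a')
j=13 s[j]='b': π[13]=2 (border 'ab')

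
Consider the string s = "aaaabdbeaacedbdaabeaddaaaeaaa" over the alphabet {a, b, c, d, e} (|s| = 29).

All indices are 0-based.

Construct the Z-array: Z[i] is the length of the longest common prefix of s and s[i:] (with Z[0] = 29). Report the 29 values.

[29, 3, 2, 1, 0, 0, 0, 0, 2, 1, 0, 0, 0, 0, 0, 2, 1, 0, 0, 1, 0, 0, 3, 2, 1, 0, 3, 2, 1]

Z[0]=29
i=1: i≥r, start 0; Z[1]=3 extend→box=[1,4)
i=2: min(r-i=2, Z[1]=3)=2; Z[2]=2
i=3: min(r-i=1, Z[2]=2)=1; Z[3]=1
i=4: i≥r, start 0; Z[4]=0
i=5: i≥r, start 0; Z[5]=0
i=6: i≥r, start 0; Z[6]=0
i=7: i≥r, start 0; Z[7]=0
i=8: i≥r, start 0; Z[8]=2 extend→box=[8,10)
i=9: min(r-i=1, Z[1]=3)=1; Z[9]=1
i=10: i≥r, start 0; Z[10]=0
i=11: i≥r, start 0; Z[11]=0
i=12: i≥r, start 0; Z[12]=0
i=13: i≥r, start 0; Z[13]=0
i=14: i≥r, start 0; Z[14]=0
i=15: i≥r, start 0; Z[15]=2 extend→box=[15,17)
i=16: min(r-i=1, Z[1]=3)=1; Z[16]=1
i=17: i≥r, start 0; Z[17]=0
i=18: i≥r, start 0; Z[18]=0
i=19: i≥r, start 0; Z[19]=1 extend→box=[19,20)
i=20: i≥r, start 0; Z[20]=0
i=21: i≥r, start 0; Z[21]=0
i=22: i≥r, start 0; Z[22]=3 extend→box=[22,25)
i=23: min(r-i=2, Z[1]=3)=2; Z[23]=2
i=24: min(r-i=1, Z[2]=2)=1; Z[24]=1
i=25: i≥r, start 0; Z[25]=0
i=26: i≥r, start 0; Z[26]=3 extend→box=[26,29)
i=27: min(r-i=2, Z[1]=3)=2; Z[27]=2
i=28: min(r-i=1, Z[2]=2)=1; Z[28]=1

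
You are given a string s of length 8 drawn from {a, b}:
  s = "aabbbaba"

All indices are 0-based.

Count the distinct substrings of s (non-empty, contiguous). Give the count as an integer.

27

rank | idx | suffix
   0 |   7 | a
   1 |   0 | aabbbaba
   2 |   5 | aba
   3 |   1 | abbbaba
   4 |   6 | ba
   5 |   4 | baba
   6 |   3 | bbaba
   7 |   2 | bbbaba

SA = [7, 0, 5, 1, 6, 4, 3, 2]
i: (SA[i-1],SA[i]) lcp shared
  1: (7,0) 1 'a'
  2: (0,5) 1 'a'
  3: (5,1) 2 'ab'
  4: (1,6) 0 ''
  5: (6,4) 2 'ba'
  6: (4,3) 1 'b'
  7: (3,2) 2 'bb'

n(n+1)/2 = 8·9/2 = 36
Σ LCP = 0 + 1 + 1 + 2 + 0 + 2 + 1 + 2 = 9
distinct = 36 − 9 = 27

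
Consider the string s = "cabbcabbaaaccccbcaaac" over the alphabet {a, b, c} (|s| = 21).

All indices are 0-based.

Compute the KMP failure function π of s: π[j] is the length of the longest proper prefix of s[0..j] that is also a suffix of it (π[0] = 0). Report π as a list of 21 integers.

[0, 0, 0, 0, 1, 2, 3, 4, 0, 0, 0, 1, 1, 1, 1, 0, 1, 2, 0, 0, 1]

π[0] = 0
j=1 s[j]='a': π[1]=0 (border '')
j=2 s[j]='b': π[2]=0 (border '')
j=3 s[j]='b': π[3]=0 (border '')
j=4 s[j]='c': π[4]=1 (border 'c')
j=5 s[j]='a': π[5]=2 (border 'ca')
j=6 s[j]='b': π[6]=3 (border 'cab')
j=7 s[j]='b': π[7]=4 (border 'cabb')
j=8 s[j]='a': k: 4→0; π[8]=0 (border '')
j=9 s[j]='a': π[9]=0 (border '')
j=10 s[j]='a': π[10]=0 (border '')
j=11 s[j]='c': π[11]=1 (border 'c')
j=12 s[j]='c': k: 1→0; π[12]=1 (border 'c')
j=13 s[j]='c': k: 1→0; π[13]=1 (border 'c')
j=14 s[j]='c': k: 1→0; π[14]=1 (border 'c')
j=15 s[j]='b': k: 1→0; π[15]=0 (border '')
j=16 s[j]='c': π[16]=1 (border 'c')
j=17 s[j]='a': π[17]=2 (border 'ca')
j=18 s[j]='a': k: 2→0; π[18]=0 (border '')
j=19 s[j]='a': π[19]=0 (border '')
j=20 s[j]='c': π[20]=1 (border 'c')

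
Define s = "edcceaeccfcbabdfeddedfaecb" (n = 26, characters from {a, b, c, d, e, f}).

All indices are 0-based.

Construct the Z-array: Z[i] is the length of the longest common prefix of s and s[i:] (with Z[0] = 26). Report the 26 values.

Z[0]=26
i=1: fresh scan; Z[1]=0
i=2: fresh scan; Z[2]=0
i=3: fresh scan; Z[3]=0
i=4: fresh scan; Z[4]=1 extend→box=[4,5)
i=5: fresh scan; Z[5]=0
i=6: fresh scan; Z[6]=1 extend→box=[6,7)
i=7: fresh scan; Z[7]=0
i=8: fresh scan; Z[8]=0
i=9: fresh scan; Z[9]=0
i=10: fresh scan; Z[10]=0
i=11: fresh scan; Z[11]=0
i=12: fresh scan; Z[12]=0
i=13: fresh scan; Z[13]=0
i=14: fresh scan; Z[14]=0
i=15: fresh scan; Z[15]=0
i=16: fresh scan; Z[16]=2 extend→box=[16,18)
i=17: min(r-i=1, Z[1]=0)=0; Z[17]=0
i=18: fresh scan; Z[18]=0
i=19: fresh scan; Z[19]=2 extend→box=[19,21)
i=20: min(r-i=1, Z[1]=0)=0; Z[20]=0
i=21: fresh scan; Z[21]=0
i=22: fresh scan; Z[22]=0
i=23: fresh scan; Z[23]=1 extend→box=[23,24)
i=24: fresh scan; Z[24]=0
i=25: fresh scan; Z[25]=0

[26, 0, 0, 0, 1, 0, 1, 0, 0, 0, 0, 0, 0, 0, 0, 0, 2, 0, 0, 2, 0, 0, 0, 1, 0, 0]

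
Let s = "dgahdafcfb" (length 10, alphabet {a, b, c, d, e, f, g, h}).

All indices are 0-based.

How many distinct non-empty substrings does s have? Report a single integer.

52

sorted suffixes:
  #0 SA[0]=5  'afcfb'
  #1 SA[1]=2  'ahdafcfb'
  #2 SA[2]=9  'b'
  #3 SA[3]=7  'cfb'
  #4 SA[4]=4  'dafcfb'
  #5 SA[5]=0  'dgahdafcfb'
  #6 SA[6]=8  'fb'
  #7 SA[7]=6  'fcfb'
  #8 SA[8]=1  'gahdafcfb'
  #9 SA[9]=3  'hdafcfb'

SA = [5, 2, 9, 7, 4, 0, 8, 6, 1, 3]
rank  pair      lcp
   1  s[5:],s[2:]  1  'a'
   2  s[2:],s[9:]  0  ''
   3  s[9:],s[7:]  0  ''
   4  s[7:],s[4:]  0  ''
   5  s[4:],s[0:]  1  'd'
   6  s[0:],s[8:]  0  ''
   7  s[8:],s[6:]  1  'f'
   8  s[6:],s[1:]  0  ''
   9  s[1:],s[3:]  0  ''

n(n+1)/2 = 10·11/2 = 55
Σ LCP = 0 + 1 + 0 + 0 + 0 + 1 + 0 + 1 + 0 + 0 = 3
distinct = 55 − 3 = 52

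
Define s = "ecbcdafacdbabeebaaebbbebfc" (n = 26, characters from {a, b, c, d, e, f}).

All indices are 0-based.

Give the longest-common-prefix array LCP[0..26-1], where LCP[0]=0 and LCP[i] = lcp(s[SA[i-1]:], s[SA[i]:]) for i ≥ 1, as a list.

rank | idx | suffix
   0 |  16 | aaebbbebfc
   1 |  11 | abeebaaebbbebfc
   2 |   7 | acdbabeebaaebbbebfc
   3 |  17 | aebbbebfc
   4 |   5 | afacdbabeebaaebbbebfc
   5 |  15 | baaebbbebfc
   6 |  10 | babeebaaebbbebfc
   7 |  19 | bbbebfc
   8 |  20 | bbebfc
   9 |   2 | bcdafacdbabeebaaebbbebfc
  10 |  21 | bebfc
  11 |  12 | beebaaebbbebfc
  12 |  23 | bfc
  13 |  25 | c
  14 |   1 | cbcdafacdbabeebaaebbbebfc
  15 |   3 | cdafacdbabeebaaebbbebfc
  16 |   8 | cdbabeebaaebbbebfc
  17 |   4 | dafacdbabeebaaebbbebfc
  18 |   9 | dbabeebaaebbbebfc
  19 |  14 | ebaaebbbebfc
  20 |  18 | ebbbebfc
  21 |  22 | ebfc
  22 |   0 | ecbcdafacdbabeebaaebbbebfc
  23 |  13 | eebaaebbbebfc
  24 |   6 | facdbabeebaaebbbebfc
  25 |  24 | fc

SA = [16, 11, 7, 17, 5, 15, 10, 19, 20, 2, 21, 12, 23, 25, 1, 3, 8, 4, 9, 14, 18, 22, 0, 13, 6, 24]
i: (SA[i-1],SA[i]) lcp shared
  1: (16,11) 1 'a'
  2: (11,7) 1 'a'
  3: (7,17) 1 'a'
  4: (17,5) 1 'a'
  5: (5,15) 0 ''
  6: (15,10) 2 'ba'
  7: (10,19) 1 'b'
  8: (19,20) 2 'bb'
  9: (20,2) 1 'b'
  10: (2,21) 1 'b'
  11: (21,12) 2 'be'
  12: (12,23) 1 'b'
  13: (23,25) 0 ''
  14: (25,1) 1 'c'
  15: (1,3) 1 'c'
  16: (3,8) 2 'cd'
  17: (8,4) 0 ''
  18: (4,9) 1 'd'
  19: (9,14) 0 ''
  20: (14,18) 2 'eb'
  21: (18,22) 2 'eb'
  22: (22,0) 1 'e'
  23: (0,13) 1 'e'
  24: (13,6) 0 ''
  25: (6,24) 1 'f'

[0, 1, 1, 1, 1, 0, 2, 1, 2, 1, 1, 2, 1, 0, 1, 1, 2, 0, 1, 0, 2, 2, 1, 1, 0, 1]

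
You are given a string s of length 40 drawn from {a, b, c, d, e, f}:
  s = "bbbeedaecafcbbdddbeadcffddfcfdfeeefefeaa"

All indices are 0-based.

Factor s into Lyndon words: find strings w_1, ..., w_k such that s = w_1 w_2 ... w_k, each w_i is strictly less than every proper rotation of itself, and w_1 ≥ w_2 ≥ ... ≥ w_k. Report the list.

emit factor 1: 'bbbeed' (i=0, period=6)
emit factor 2: 'aecafcbbdddbe' (i=6, period=13)
emit factor 3: 'adcffddfcfdfeeefefe' (i=19, period=19)
emit factor 4: 'a' (i=38, period=1)
emit factor 5: 'a' (i=39, period=1)

["bbbeed", "aecafcbbdddbe", "adcffddfcfdfeeefefe", "a", "a"]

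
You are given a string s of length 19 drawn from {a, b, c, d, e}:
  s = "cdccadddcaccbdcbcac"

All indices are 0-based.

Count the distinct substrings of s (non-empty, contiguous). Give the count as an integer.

sorted suffixes:
  #0 SA[0]=17  'ac'
  #1 SA[1]=9  'accbdcbcac'
  #2 SA[2]=4  'adddcaccbdcbcac'
  #3 SA[3]=15  'bcac'
  #4 SA[4]=12  'bdcbcac'
  #5 SA[5]=18  'c'
  #6 SA[6]=16  'cac'
  #7 SA[7]=8  'caccbdcbcac'
  #8 SA[8]=3  'cadddcaccbdcbcac'
  #9 SA[9]=14  'cbcac'
  #10 SA[10]=11  'cbdcbcac'
  #11 SA[11]=2  'ccadddcaccbdcbcac'
  #12 SA[12]=10  'ccbdcbcac'
  #13 SA[13]=0  'cdccadddcaccbdcbcac'
  #14 SA[14]=7  'dcaccbdcbcac'
  #15 SA[15]=13  'dcbcac'
  #16 SA[16]=1  'dccadddcaccbdcbcac'
  #17 SA[17]=6  'ddcaccbdcbcac'
  #18 SA[18]=5  'dddcaccbdcbcac'

SA = [17, 9, 4, 15, 12, 18, 16, 8, 3, 14, 11, 2, 10, 0, 7, 13, 1, 6, 5]
i: (SA[i-1],SA[i]) lcp shared
  1: (17,9) 2 'ac'
  2: (9,4) 1 'a'
  3: (4,15) 0 ''
  4: (15,12) 1 'b'
  5: (12,18) 0 ''
  6: (18,16) 1 'c'
  7: (16,8) 3 'cac'
  8: (8,3) 2 'ca'
  9: (3,14) 1 'c'
  10: (14,11) 2 'cb'
  11: (11,2) 1 'c'
  12: (2,10) 2 'cc'
  13: (10,0) 1 'c'
  14: (0,7) 0 ''
  15: (7,13) 2 'dc'
  16: (13,1) 2 'dc'
  17: (1,6) 1 'd'
  18: (6,5) 2 'dd'

n(n+1)/2 = 19·20/2 = 190
Σ LCP = 0 + 2 + 1 + 0 + 1 + 0 + 1 + 3 + 2 + 1 + 2 + 1 + 2 + 1 + 0 + 2 + 2 + 1 + 2 = 24
distinct = 190 − 24 = 166

166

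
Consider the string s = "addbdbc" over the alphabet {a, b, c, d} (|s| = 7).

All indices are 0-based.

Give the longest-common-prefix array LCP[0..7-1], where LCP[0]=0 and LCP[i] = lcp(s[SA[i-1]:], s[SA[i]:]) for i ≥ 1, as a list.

rank→(start, suffix):
  0 → (0, 'addbdbc')
  1 → (5, 'bc')
  2 → (3, 'bdbc')
  3 → (6, 'c')
  4 → (4, 'dbc')
  5 → (2, 'dbdbc')
  6 → (1, 'ddbdbc')

SA = [0, 5, 3, 6, 4, 2, 1]
[i] adj suffixes → lcp
  [1] 0/5 → 0 ('')
  [2] 5/3 → 1 ('b')
  [3] 3/6 → 0 ('')
  [4] 6/4 → 0 ('')
  [5] 4/2 → 2 ('db')
  [6] 2/1 → 1 ('d')

[0, 0, 1, 0, 0, 2, 1]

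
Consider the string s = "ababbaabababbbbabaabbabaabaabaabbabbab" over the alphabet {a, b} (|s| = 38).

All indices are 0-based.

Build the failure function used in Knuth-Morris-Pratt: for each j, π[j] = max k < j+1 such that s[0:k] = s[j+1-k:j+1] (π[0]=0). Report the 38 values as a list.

π[0] = 0
j=1 s[j]='b': π[1]=0 (border '')
j=2 s[j]='a': π[2]=1 (border 'a')
j=3 s[j]='b': π[3]=2 (border 'ab')
j=4 s[j]='b': k: 2→0; π[4]=0 (border '')
j=5 s[j]='a': π[5]=1 (border 'a')
j=6 s[j]='a': k: 1→0; π[6]=1 (border 'a')
j=7 s[j]='b': π[7]=2 (border 'ab')
j=8 s[j]='a': π[8]=3 (border 'aba')
j=9 s[j]='b': π[9]=4 (border 'abab')
j=10 s[j]='a': k: 4→2; π[10]=3 (border 'aba')
j=11 s[j]='b': π[11]=4 (border 'abab')
j=12 s[j]='b': π[12]=5 (border 'ababb')
j=13 s[j]='b': k: 5→0; π[13]=0 (border '')
j=14 s[j]='b': π[14]=0 (border '')
j=15 s[j]='a': π[15]=1 (border 'a')
j=16 s[j]='b': π[16]=2 (border 'ab')
j=17 s[j]='a': π[17]=3 (border 'aba')
j=18 s[j]='a': k: 3→1→0; π[18]=1 (border 'a')
j=19 s[j]='b': π[19]=2 (border 'ab')
j=20 s[j]='b': k: 2→0; π[20]=0 (border '')
j=21 s[j]='a': π[21]=1 (border 'a')
j=22 s[j]='b': π[22]=2 (border 'ab')
j=23 s[j]='a': π[23]=3 (border 'aba')
j=24 s[j]='a': k: 3→1→0; π[24]=1 (border 'a')
j=25 s[j]='b': π[25]=2 (border 'ab')
j=26 s[j]='a': π[26]=3 (border 'aba')
j=27 s[j]='a': k: 3→1→0; π[27]=1 (border 'a')
j=28 s[j]='b': π[28]=2 (border 'ab')
j=29 s[j]='a': π[29]=3 (border 'aba')
j=30 s[j]='a': k: 3→1→0; π[30]=1 (border 'a')
j=31 s[j]='b': π[31]=2 (border 'ab')
j=32 s[j]='b': k: 2→0; π[32]=0 (border '')
j=33 s[j]='a': π[33]=1 (border 'a')
j=34 s[j]='b': π[34]=2 (border 'ab')
j=35 s[j]='b': k: 2→0; π[35]=0 (border '')
j=36 s[j]='a': π[36]=1 (border 'a')
j=37 s[j]='b': π[37]=2 (border 'ab')

[0, 0, 1, 2, 0, 1, 1, 2, 3, 4, 3, 4, 5, 0, 0, 1, 2, 3, 1, 2, 0, 1, 2, 3, 1, 2, 3, 1, 2, 3, 1, 2, 0, 1, 2, 0, 1, 2]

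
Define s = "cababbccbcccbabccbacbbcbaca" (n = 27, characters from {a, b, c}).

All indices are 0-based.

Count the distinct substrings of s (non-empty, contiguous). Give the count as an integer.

sorted suffixes:
  #0 SA[0]=26  'a'
  #1 SA[1]=1  'ababbccbcccbabccbacbbcbaca'
  #2 SA[2]=3  'abbccbcccbabccbacbbcbaca'
  #3 SA[3]=13  'abccbacbbcbaca'
  #4 SA[4]=24  'aca'
  #5 SA[5]=18  'acbbcbaca'
  #6 SA[6]=2  'babbccbcccbabccbacbbcbaca'
  #7 SA[7]=12  'babccbacbbcbaca'
  #8 SA[8]=23  'baca'
  #9 SA[9]=17  'bacbbcbaca'
  #10 SA[10]=20  'bbcbaca'
  #11 SA[11]=4  'bbccbcccbabccbacbbcbaca'
  #12 SA[12]=21  'bcbaca'
  #13 SA[13]=14  'bccbacbbcbaca'
  #14 SA[14]=5  'bccbcccbabccbacbbcbaca'
  #15 SA[15]=8  'bcccbabccbacbbcbaca'
  #16 SA[16]=25  'ca'
  #17 SA[17]=0  'cababbccbcccbabccbacbbcbaca'
  #18 SA[18]=11  'cbabccbacbbcbaca'
  #19 SA[19]=22  'cbaca'
  #20 SA[20]=16  'cbacbbcbaca'
  #21 SA[21]=19  'cbbcbaca'
  #22 SA[22]=7  'cbcccbabccbacbbcbaca'
  #23 SA[23]=10  'ccbabccbacbbcbaca'
  #24 SA[24]=15  'ccbacbbcbaca'
  #25 SA[25]=6  'ccbcccbabccbacbbcbaca'
  #26 SA[26]=9  'cccbabccbacbbcbaca'

SA = [26, 1, 3, 13, 24, 18, 2, 12, 23, 17, 20, 4, 21, 14, 5, 8, 25, 0, 11, 22, 16, 19, 7, 10, 15, 6, 9]
[i] adj suffixes → lcp
  [1] 26/1 → 1 ('a')
  [2] 1/3 → 2 ('ab')
  [3] 3/13 → 2 ('ab')
  [4] 13/24 → 1 ('a')
  [5] 24/18 → 2 ('ac')
  [6] 18/2 → 0 ('')
  [7] 2/12 → 3 ('bab')
  [8] 12/23 → 2 ('ba')
  [9] 23/17 → 3 ('bac')
  [10] 17/20 → 1 ('b')
  [11] 20/4 → 3 ('bbc')
  [12] 4/21 → 1 ('b')
  [13] 21/14 → 2 ('bc')
  [14] 14/5 → 4 ('bccb')
  [15] 5/8 → 3 ('bcc')
  [16] 8/25 → 0 ('')
  [17] 25/0 → 2 ('ca')
  [18] 0/11 → 1 ('c')
  [19] 11/22 → 3 ('cba')
  [20] 22/16 → 4 ('cbac')
  [21] 16/19 → 2 ('cb')
  [22] 19/7 → 2 ('cb')
  [23] 7/10 → 1 ('c')
  [24] 10/15 → 4 ('ccba')
  [25] 15/6 → 3 ('ccb')
  [26] 6/9 → 2 ('cc')

n(n+1)/2 = 27·28/2 = 378
Σ LCP = 0 + 1 + 2 + 2 + 1 + 2 + 0 + 3 + 2 + 3 + 1 + 3 + 1 + 2 + 4 + 3 + 0 + 2 + 1 + 3 + 4 + 2 + 2 + 1 + 4 + 3 + 2 = 54
distinct = 378 − 54 = 324

324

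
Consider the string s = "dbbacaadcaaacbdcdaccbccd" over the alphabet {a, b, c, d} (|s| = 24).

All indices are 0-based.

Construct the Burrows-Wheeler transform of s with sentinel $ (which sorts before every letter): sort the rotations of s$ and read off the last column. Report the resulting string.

rank  rotation                   last
    0  $dbbacaadcaaacbdcdaccbccd  d
    1  aaacbdcdaccbccd$dbbacaadc  c
    2  aacbdcdaccbccd$dbbacaadca  a
    3  aadcaaacbdcdaccbccd$dbbac  c
    4  acaadcaaacbdcdaccbccd$dbb  b
    5  acbdcdaccbccd$dbbacaadcaa  a
    6  accbccd$dbbacaadcaaacbdcd  d
    7  adcaaacbdcdaccbccd$dbbaca  a
    8  bacaadcaaacbdcdaccbccd$db  b
    9  bbacaadcaaacbdcdaccbccd$d  d
   10  bccd$dbbacaadcaaacbdcdacc  c
   11  bdcdaccbccd$dbbacaadcaaac  c
   12  caaacbdcdaccbccd$dbbacaad  d
   13  caadcaaacbdcdaccbccd$dbba  a
   14  cbccd$dbbacaadcaaacbdcdac  c
   15  cbdcdaccbccd$dbbacaadcaaa  a
   16  ccbccd$dbbacaadcaaacbdcda  a
   17  ccd$dbbacaadcaaacbdcdaccb  b
   18  cd$dbbacaadcaaacbdcdaccbc  c
   19  cdaccbccd$dbbacaadcaaacbd  d
   20  d$dbbacaadcaaacbdcdaccbcc  c
   21  daccbccd$dbbacaadcaaacbdc  c
   22  dbbacaadcaaacbdcdaccbccd$  $
   23  dcaaacbdcdaccbccd$dbbacaa  a
   24  dcdaccbccd$dbbacaadcaaacb  b

dcacbadabdccdacaabcdcc$ab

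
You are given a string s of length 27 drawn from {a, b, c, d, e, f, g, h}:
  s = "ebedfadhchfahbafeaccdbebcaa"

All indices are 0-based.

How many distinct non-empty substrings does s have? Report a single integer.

355

rank→(start, suffix):
  0 → (26, 'a')
  1 → (25, 'aa')
  2 → (17, 'accdbebcaa')
  3 → (5, 'adhchfahbafeaccdbebcaa')
  4 → (14, 'afeaccdbebcaa')
  5 → (11, 'ahbafeaccdbebcaa')
  6 → (13, 'bafeaccdbebcaa')
  7 → (23, 'bcaa')
  8 → (21, 'bebcaa')
  9 → (1, 'bedfadhchfahbafeaccdbebcaa')
  10 → (24, 'caa')
  11 → (18, 'ccdbebcaa')
  12 → (19, 'cdbebcaa')
  13 → (8, 'chfahbafeaccdbebcaa')
  14 → (20, 'dbebcaa')
  15 → (3, 'dfadhchfahbafeaccdbebcaa')
  16 → (6, 'dhchfahbafeaccdbebcaa')
  17 → (16, 'eaccdbebcaa')
  18 → (22, 'ebcaa')
  19 → (0, 'ebedfadhchfahbafeaccdbebcaa')
  20 → (2, 'edfadhchfahbafeaccdbebcaa')
  21 → (4, 'fadhchfahbafeaccdbebcaa')
  22 → (10, 'fahbafeaccdbebcaa')
  23 → (15, 'feaccdbebcaa')
  24 → (12, 'hbafeaccdbebcaa')
  25 → (7, 'hchfahbafeaccdbebcaa')
  26 → (9, 'hfahbafeaccdbebcaa')

SA = [26, 25, 17, 5, 14, 11, 13, 23, 21, 1, 24, 18, 19, 8, 20, 3, 6, 16, 22, 0, 2, 4, 10, 15, 12, 7, 9]
[i] adj suffixes → lcp
  [1] 26/25 → 1 ('a')
  [2] 25/17 → 1 ('a')
  [3] 17/5 → 1 ('a')
  [4] 5/14 → 1 ('a')
  [5] 14/11 → 1 ('a')
  [6] 11/13 → 0 ('')
  [7] 13/23 → 1 ('b')
  [8] 23/21 → 1 ('b')
  [9] 21/1 → 2 ('be')
  [10] 1/24 → 0 ('')
  [11] 24/18 → 1 ('c')
  [12] 18/19 → 1 ('c')
  [13] 19/8 → 1 ('c')
  [14] 8/20 → 0 ('')
  [15] 20/3 → 1 ('d')
  [16] 3/6 → 1 ('d')
  [17] 6/16 → 0 ('')
  [18] 16/22 → 1 ('e')
  [19] 22/0 → 2 ('eb')
  [20] 0/2 → 1 ('e')
  [21] 2/4 → 0 ('')
  [22] 4/10 → 2 ('fa')
  [23] 10/15 → 1 ('f')
  [24] 15/12 → 0 ('')
  [25] 12/7 → 1 ('h')
  [26] 7/9 → 1 ('h')

n(n+1)/2 = 27·28/2 = 378
Σ LCP = 0 + 1 + 1 + 1 + 1 + 1 + 0 + 1 + 1 + 2 + 0 + 1 + 1 + 1 + 0 + 1 + 1 + 0 + 1 + 2 + 1 + 0 + 2 + 1 + 0 + 1 + 1 = 23
distinct = 378 − 23 = 355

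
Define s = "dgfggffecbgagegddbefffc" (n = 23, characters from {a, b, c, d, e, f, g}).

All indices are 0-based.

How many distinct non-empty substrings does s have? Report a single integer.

257

rank→(start, suffix):
  0 → (11, 'agegddbefffc')
  1 → (17, 'befffc')
  2 → (9, 'bgagegddbefffc')
  3 → (22, 'c')
  4 → (8, 'cbgagegddbefffc')
  5 → (16, 'dbefffc')
  6 → (15, 'ddbefffc')
  7 → (0, 'dgfggffecbgagegddbefffc')
  8 → (7, 'ecbgagegddbefffc')
  9 → (18, 'efffc')
  10 → (13, 'egddbefffc')
  11 → (21, 'fc')
  12 → (6, 'fecbgagegddbefffc')
  13 → (20, 'ffc')
  14 → (5, 'ffecbgagegddbefffc')
  15 → (19, 'fffc')
  16 → (2, 'fggffecbgagegddbefffc')
  17 → (10, 'gagegddbefffc')
  18 → (14, 'gddbefffc')
  19 → (12, 'gegddbefffc')
  20 → (4, 'gffecbgagegddbefffc')
  21 → (1, 'gfggffecbgagegddbefffc')
  22 → (3, 'ggffecbgagegddbefffc')

SA = [11, 17, 9, 22, 8, 16, 15, 0, 7, 18, 13, 21, 6, 20, 5, 19, 2, 10, 14, 12, 4, 1, 3]
i: (SA[i-1],SA[i]) lcp shared
  1: (11,17) 0 ''
  2: (17,9) 1 'b'
  3: (9,22) 0 ''
  4: (22,8) 1 'c'
  5: (8,16) 0 ''
  6: (16,15) 1 'd'
  7: (15,0) 1 'd'
  8: (0,7) 0 ''
  9: (7,18) 1 'e'
  10: (18,13) 1 'e'
  11: (13,21) 0 ''
  12: (21,6) 1 'f'
  13: (6,20) 1 'f'
  14: (20,5) 2 'ff'
  15: (5,19) 2 'ff'
  16: (19,2) 1 'f'
  17: (2,10) 0 ''
  18: (10,14) 1 'g'
  19: (14,12) 1 'g'
  20: (12,4) 1 'g'
  21: (4,1) 2 'gf'
  22: (1,3) 1 'g'

n(n+1)/2 = 23·24/2 = 276
Σ LCP = 0 + 0 + 1 + 0 + 1 + 0 + 1 + 1 + 0 + 1 + 1 + 0 + 1 + 1 + 2 + 2 + 1 + 0 + 1 + 1 + 1 + 2 + 1 = 19
distinct = 276 − 19 = 257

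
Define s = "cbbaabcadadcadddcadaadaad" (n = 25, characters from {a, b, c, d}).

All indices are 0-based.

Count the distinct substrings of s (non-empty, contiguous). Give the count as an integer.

sorted suffixes:
  #0 SA[0]=3  'aabcadadcadddcadaadaad'
  #1 SA[1]=22  'aad'
  #2 SA[2]=19  'aadaad'
  #3 SA[3]=4  'abcadadcadddcadaadaad'
  #4 SA[4]=23  'ad'
  #5 SA[5]=20  'adaad'
  #6 SA[6]=17  'adaadaad'
  #7 SA[7]=7  'adadcadddcadaadaad'
  #8 SA[8]=9  'adcadddcadaadaad'
  #9 SA[9]=12  'adddcadaadaad'
  #10 SA[10]=2  'baabcadadcadddcadaadaad'
  #11 SA[11]=1  'bbaabcadadcadddcadaadaad'
  #12 SA[12]=5  'bcadadcadddcadaadaad'
  #13 SA[13]=16  'cadaadaad'
  #14 SA[14]=6  'cadadcadddcadaadaad'
  #15 SA[15]=11  'cadddcadaadaad'
  #16 SA[16]=0  'cbbaabcadadcadddcadaadaad'
  #17 SA[17]=24  'd'
  #18 SA[18]=21  'daad'
  #19 SA[19]=18  'daadaad'
  #20 SA[20]=8  'dadcadddcadaadaad'
  #21 SA[21]=15  'dcadaadaad'
  #22 SA[22]=10  'dcadddcadaadaad'
  #23 SA[23]=14  'ddcadaadaad'
  #24 SA[24]=13  'dddcadaadaad'

SA = [3, 22, 19, 4, 23, 20, 17, 7, 9, 12, 2, 1, 5, 16, 6, 11, 0, 24, 21, 18, 8, 15, 10, 14, 13]
i: (SA[i-1],SA[i]) lcp shared
  1: (3,22) 2 'aa'
  2: (22,19) 3 'aad'
  3: (19,4) 1 'a'
  4: (4,23) 1 'a'
  5: (23,20) 2 'ad'
  6: (20,17) 5 'adaad'
  7: (17,7) 3 'ada'
  8: (7,9) 2 'ad'
  9: (9,12) 2 'ad'
  10: (12,2) 0 ''
  11: (2,1) 1 'b'
  12: (1,5) 1 'b'
  13: (5,16) 0 ''
  14: (16,6) 4 'cada'
  15: (6,11) 3 'cad'
  16: (11,0) 1 'c'
  17: (0,24) 0 ''
  18: (24,21) 1 'd'
  19: (21,18) 4 'daad'
  20: (18,8) 2 'da'
  21: (8,15) 1 'd'
  22: (15,10) 4 'dcad'
  23: (10,14) 1 'd'
  24: (14,13) 2 'dd'

n(n+1)/2 = 25·26/2 = 325
Σ LCP = 0 + 2 + 3 + 1 + 1 + 2 + 5 + 3 + 2 + 2 + 0 + 1 + 1 + 0 + 4 + 3 + 1 + 0 + 1 + 4 + 2 + 1 + 4 + 1 + 2 = 46
distinct = 325 − 46 = 279

279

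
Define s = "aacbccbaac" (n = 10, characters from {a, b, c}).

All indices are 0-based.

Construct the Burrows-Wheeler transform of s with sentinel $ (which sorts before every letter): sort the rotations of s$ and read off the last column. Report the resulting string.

cb$aaccacab

rank  rotation     last
    0  $aacbccbaac  c
    1  aac$aacbccb  b
    2  aacbccbaac$  $
    3  ac$aacbccba  a
    4  acbccbaac$a  a
    5  baac$aacbcc  c
    6  bccbaac$aac  c
    7  c$aacbccbaa  a
    8  cbaac$aacbc  c
    9  cbccbaac$aa  a
   10  ccbaac$aacb  b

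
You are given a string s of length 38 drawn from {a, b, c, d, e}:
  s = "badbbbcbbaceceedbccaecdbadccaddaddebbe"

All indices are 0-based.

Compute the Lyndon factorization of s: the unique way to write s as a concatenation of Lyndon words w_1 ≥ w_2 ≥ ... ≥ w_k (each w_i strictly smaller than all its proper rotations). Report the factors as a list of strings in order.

["b", "adbbbcbb", "aceceedbccaecdbadccaddaddebbe"]

emit factor 1: 'b' (i=0, period=1)
emit factor 2: 'adbbbcbb' (i=1, period=8)
emit factor 3: 'aceceedbccaecdbadccaddaddebbe' (i=9, period=29)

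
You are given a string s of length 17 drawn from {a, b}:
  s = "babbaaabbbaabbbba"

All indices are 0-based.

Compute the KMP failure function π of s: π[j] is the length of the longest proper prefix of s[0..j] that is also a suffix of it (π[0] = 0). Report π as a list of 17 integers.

π[0] = 0
j=1 s[j]='a': π[1]=0 (border '')
j=2 s[j]='b': π[2]=1 (border 'b')
j=3 s[j]='b': k: 1→0; π[3]=1 (border 'b')
j=4 s[j]='a': π[4]=2 (border 'ba')
j=5 s[j]='a': k: 2→0; π[5]=0 (border '')
j=6 s[j]='a': π[6]=0 (border '')
j=7 s[j]='b': π[7]=1 (border 'b')
j=8 s[j]='b': k: 1→0; π[8]=1 (border 'b')
j=9 s[j]='b': k: 1→0; π[9]=1 (border 'b')
j=10 s[j]='a': π[10]=2 (border 'ba')
j=11 s[j]='a': k: 2→0; π[11]=0 (border '')
j=12 s[j]='b': π[12]=1 (border 'b')
j=13 s[j]='b': k: 1→0; π[13]=1 (border 'b')
j=14 s[j]='b': k: 1→0; π[14]=1 (border 'b')
j=15 s[j]='b': k: 1→0; π[15]=1 (border 'b')
j=16 s[j]='a': π[16]=2 (border 'ba')

[0, 0, 1, 1, 2, 0, 0, 1, 1, 1, 2, 0, 1, 1, 1, 1, 2]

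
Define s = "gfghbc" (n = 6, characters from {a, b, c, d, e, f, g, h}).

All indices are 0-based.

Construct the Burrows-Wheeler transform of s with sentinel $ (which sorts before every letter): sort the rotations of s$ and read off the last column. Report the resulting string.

rank  rotation last
    0  $gfghbc  c
    1  bc$gfgh  h
    2  c$gfghb  b
    3  fghbc$g  g
    4  gfghbc$  $
    5  ghbc$gf  f
    6  hbc$gfg  g

chbg$fg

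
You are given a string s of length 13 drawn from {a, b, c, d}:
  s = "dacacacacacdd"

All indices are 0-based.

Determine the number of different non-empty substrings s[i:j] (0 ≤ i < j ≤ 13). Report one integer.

53

rank→(start, suffix):
  0 → (1, 'acacacacacdd')
  1 → (3, 'acacacacdd')
  2 → (5, 'acacacdd')
  3 → (7, 'acacdd')
  4 → (9, 'acdd')
  5 → (2, 'cacacacacdd')
  6 → (4, 'cacacacdd')
  7 → (6, 'cacacdd')
  8 → (8, 'cacdd')
  9 → (10, 'cdd')
  10 → (12, 'd')
  11 → (0, 'dacacacacacdd')
  12 → (11, 'dd')

SA = [1, 3, 5, 7, 9, 2, 4, 6, 8, 10, 12, 0, 11]
i: (SA[i-1],SA[i]) lcp shared
  1: (1,3) 8 'acacacac'
  2: (3,5) 6 'acacac'
  3: (5,7) 4 'acac'
  4: (7,9) 2 'ac'
  5: (9,2) 0 ''
  6: (2,4) 7 'cacacac'
  7: (4,6) 5 'cacac'
  8: (6,8) 3 'cac'
  9: (8,10) 1 'c'
  10: (10,12) 0 ''
  11: (12,0) 1 'd'
  12: (0,11) 1 'd'

n(n+1)/2 = 13·14/2 = 91
Σ LCP = 0 + 8 + 6 + 4 + 2 + 0 + 7 + 5 + 3 + 1 + 0 + 1 + 1 = 38
distinct = 91 − 38 = 53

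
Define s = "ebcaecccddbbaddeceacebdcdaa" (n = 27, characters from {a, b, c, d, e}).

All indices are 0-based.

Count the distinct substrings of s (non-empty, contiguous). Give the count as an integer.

rank | idx | suffix
   0 |  26 | a
   1 |  25 | aa
   2 |  18 | acebdcdaa
   3 |  12 | addeceacebdcdaa
   4 |   3 | aecccddbbaddeceacebdcdaa
   5 |  11 | baddeceacebdcdaa
   6 |  10 | bbaddeceacebdcdaa
   7 |   1 | bcaecccddbbaddeceacebdcdaa
   8 |  21 | bdcdaa
   9 |   2 | caecccddbbaddeceacebdcdaa
  10 |   5 | cccddbbaddeceacebdcdaa
  11 |   6 | ccddbbaddeceacebdcdaa
  12 |  23 | cdaa
  13 |   7 | cddbbaddeceacebdcdaa
  14 |  16 | ceacebdcdaa
  15 |  19 | cebdcdaa
  16 |  24 | daa
  17 |   9 | dbbaddeceacebdcdaa
  18 |  22 | dcdaa
  19 |   8 | ddbbaddeceacebdcdaa
  20 |  13 | ddeceacebdcdaa
  21 |  14 | deceacebdcdaa
  22 |  17 | eacebdcdaa
  23 |   0 | ebcaecccddbbaddeceacebdcdaa
  24 |  20 | ebdcdaa
  25 |   4 | ecccddbbaddeceacebdcdaa
  26 |  15 | eceacebdcdaa

SA = [26, 25, 18, 12, 3, 11, 10, 1, 21, 2, 5, 6, 23, 7, 16, 19, 24, 9, 22, 8, 13, 14, 17, 0, 20, 4, 15]
i: (SA[i-1],SA[i]) lcp shared
  1: (26,25) 1 'a'
  2: (25,18) 1 'a'
  3: (18,12) 1 'a'
  4: (12,3) 1 'a'
  5: (3,11) 0 ''
  6: (11,10) 1 'b'
  7: (10,1) 1 'b'
  8: (1,21) 1 'b'
  9: (21,2) 0 ''
  10: (2,5) 1 'c'
  11: (5,6) 2 'cc'
  12: (6,23) 1 'c'
  13: (23,7) 2 'cd'
  14: (7,16) 1 'c'
  15: (16,19) 2 'ce'
  16: (19,24) 0 ''
  17: (24,9) 1 'd'
  18: (9,22) 1 'd'
  19: (22,8) 1 'd'
  20: (8,13) 2 'dd'
  21: (13,14) 1 'd'
  22: (14,17) 0 ''
  23: (17,0) 1 'e'
  24: (0,20) 2 'eb'
  25: (20,4) 1 'e'
  26: (4,15) 2 'ec'

n(n+1)/2 = 27·28/2 = 378
Σ LCP = 0 + 1 + 1 + 1 + 1 + 0 + 1 + 1 + 1 + 0 + 1 + 2 + 1 + 2 + 1 + 2 + 0 + 1 + 1 + 1 + 2 + 1 + 0 + 1 + 2 + 1 + 2 = 28
distinct = 378 − 28 = 350

350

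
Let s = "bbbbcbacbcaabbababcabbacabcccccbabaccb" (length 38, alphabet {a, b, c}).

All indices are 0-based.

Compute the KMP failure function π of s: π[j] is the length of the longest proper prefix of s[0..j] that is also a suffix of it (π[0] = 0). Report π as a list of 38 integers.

π[0] = 0
j=1 s[j]='b': π[1]=1 (border 'b')
j=2 s[j]='b': π[2]=2 (border 'bb')
j=3 s[j]='b': π[3]=3 (border 'bbb')
j=4 s[j]='c': k: 3→2→1→0; π[4]=0 (border '')
j=5 s[j]='b': π[5]=1 (border 'b')
j=6 s[j]='a': k: 1→0; π[6]=0 (border '')
j=7 s[j]='c': π[7]=0 (border '')
j=8 s[j]='b': π[8]=1 (border 'b')
j=9 s[j]='c': k: 1→0; π[9]=0 (border '')
j=10 s[j]='a': π[10]=0 (border '')
j=11 s[j]='a': π[11]=0 (border '')
j=12 s[j]='b': π[12]=1 (border 'b')
j=13 s[j]='b': π[13]=2 (border 'bb')
j=14 s[j]='a': k: 2→1→0; π[14]=0 (border '')
j=15 s[j]='b': π[15]=1 (border 'b')
j=16 s[j]='a': k: 1→0; π[16]=0 (border '')
j=17 s[j]='b': π[17]=1 (border 'b')
j=18 s[j]='c': k: 1→0; π[18]=0 (border '')
j=19 s[j]='a': π[19]=0 (border '')
j=20 s[j]='b': π[20]=1 (border 'b')
j=21 s[j]='b': π[21]=2 (border 'bb')
j=22 s[j]='a': k: 2→1→0; π[22]=0 (border '')
j=23 s[j]='c': π[23]=0 (border '')
j=24 s[j]='a': π[24]=0 (border '')
j=25 s[j]='b': π[25]=1 (border 'b')
j=26 s[j]='c': k: 1→0; π[26]=0 (border '')
j=27 s[j]='c': π[27]=0 (border '')
j=28 s[j]='c': π[28]=0 (border '')
j=29 s[j]='c': π[29]=0 (border '')
j=30 s[j]='c': π[30]=0 (border '')
j=31 s[j]='b': π[31]=1 (border 'b')
j=32 s[j]='a': k: 1→0; π[32]=0 (border '')
j=33 s[j]='b': π[33]=1 (border 'b')
j=34 s[j]='a': k: 1→0; π[34]=0 (border '')
j=35 s[j]='c': π[35]=0 (border '')
j=36 s[j]='c': π[36]=0 (border '')
j=37 s[j]='b': π[37]=1 (border 'b')

[0, 1, 2, 3, 0, 1, 0, 0, 1, 0, 0, 0, 1, 2, 0, 1, 0, 1, 0, 0, 1, 2, 0, 0, 0, 1, 0, 0, 0, 0, 0, 1, 0, 1, 0, 0, 0, 1]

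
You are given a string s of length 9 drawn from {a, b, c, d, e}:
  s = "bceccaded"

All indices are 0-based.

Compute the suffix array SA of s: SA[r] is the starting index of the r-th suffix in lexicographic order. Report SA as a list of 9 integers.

rank | idx | suffix
   0 |   5 | aded
   1 |   0 | bceccaded
   2 |   4 | caded
   3 |   3 | ccaded
   4 |   1 | ceccaded
   5 |   8 | d
   6 |   6 | ded
   7 |   2 | eccaded
   8 |   7 | ed

[5, 0, 4, 3, 1, 8, 6, 2, 7]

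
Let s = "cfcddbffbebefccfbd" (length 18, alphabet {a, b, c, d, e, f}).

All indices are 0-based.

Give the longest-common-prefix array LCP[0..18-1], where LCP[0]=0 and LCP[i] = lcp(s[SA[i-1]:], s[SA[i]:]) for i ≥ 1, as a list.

[0, 1, 2, 1, 0, 1, 1, 2, 0, 1, 1, 0, 1, 0, 2, 1, 2, 1]

rank | idx | suffix
   0 |  16 | bd
   1 |   8 | bebefccfbd
   2 |  10 | befccfbd
   3 |   5 | bffbebefccfbd
   4 |  13 | ccfbd
   5 |   2 | cddbffbebefccfbd
   6 |  14 | cfbd
   7 |   0 | cfcddbffbebefccfbd
   8 |  17 | d
   9 |   4 | dbffbebefccfbd
  10 |   3 | ddbffbebefccfbd
  11 |   9 | ebefccfbd
  12 |  11 | efccfbd
  13 |  15 | fbd
  14 |   7 | fbebefccfbd
  15 |  12 | fccfbd
  16 |   1 | fcddbffbebefccfbd
  17 |   6 | ffbebefccfbd

SA = [16, 8, 10, 5, 13, 2, 14, 0, 17, 4, 3, 9, 11, 15, 7, 12, 1, 6]
[i] adj suffixes → lcp
  [1] 16/8 → 1 ('b')
  [2] 8/10 → 2 ('be')
  [3] 10/5 → 1 ('b')
  [4] 5/13 → 0 ('')
  [5] 13/2 → 1 ('c')
  [6] 2/14 → 1 ('c')
  [7] 14/0 → 2 ('cf')
  [8] 0/17 → 0 ('')
  [9] 17/4 → 1 ('d')
  [10] 4/3 → 1 ('d')
  [11] 3/9 → 0 ('')
  [12] 9/11 → 1 ('e')
  [13] 11/15 → 0 ('')
  [14] 15/7 → 2 ('fb')
  [15] 7/12 → 1 ('f')
  [16] 12/1 → 2 ('fc')
  [17] 1/6 → 1 ('f')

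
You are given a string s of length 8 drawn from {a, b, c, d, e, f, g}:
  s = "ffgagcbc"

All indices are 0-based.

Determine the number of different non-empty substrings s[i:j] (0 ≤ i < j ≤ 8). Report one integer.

33

rank | idx | suffix
   0 |   3 | agcbc
   1 |   6 | bc
   2 |   7 | c
   3 |   5 | cbc
   4 |   0 | ffgagcbc
   5 |   1 | fgagcbc
   6 |   2 | gagcbc
   7 |   4 | gcbc

SA = [3, 6, 7, 5, 0, 1, 2, 4]
i: (SA[i-1],SA[i]) lcp shared
  1: (3,6) 0 ''
  2: (6,7) 0 ''
  3: (7,5) 1 'c'
  4: (5,0) 0 ''
  5: (0,1) 1 'f'
  6: (1,2) 0 ''
  7: (2,4) 1 'g'

n(n+1)/2 = 8·9/2 = 36
Σ LCP = 0 + 0 + 0 + 1 + 0 + 1 + 0 + 1 = 3
distinct = 36 − 3 = 33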